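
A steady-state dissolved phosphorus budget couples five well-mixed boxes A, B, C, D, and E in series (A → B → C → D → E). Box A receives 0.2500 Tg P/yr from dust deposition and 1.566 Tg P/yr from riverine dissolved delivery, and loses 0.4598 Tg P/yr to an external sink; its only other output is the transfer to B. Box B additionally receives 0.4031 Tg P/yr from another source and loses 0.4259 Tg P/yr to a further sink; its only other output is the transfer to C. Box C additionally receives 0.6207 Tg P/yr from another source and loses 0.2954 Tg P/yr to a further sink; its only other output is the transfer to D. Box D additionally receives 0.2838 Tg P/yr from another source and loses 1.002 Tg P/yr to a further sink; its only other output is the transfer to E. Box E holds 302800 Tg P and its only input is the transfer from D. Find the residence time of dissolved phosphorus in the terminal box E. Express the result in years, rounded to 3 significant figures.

322000 yr

Box A: F(A→B) = (0.2500 + 1.566) − 0.4598 = 1.3562 Tg P/yr.
Box B: F(B→C) = (1.3562 + 0.4031) − 0.4259 = 1.3334 Tg P/yr.
Box C: F(C→D) = (1.3334 + 0.6207) − 0.2954 = 1.6587 Tg P/yr.
Box D: F(D→E) = (1.6587 + 0.2838) − 1.002 = 0.94050 Tg P/yr.
Box E throughput = its input = 0.94050 Tg P/yr; τ = 302800 / 0.94050 = 322000 yr.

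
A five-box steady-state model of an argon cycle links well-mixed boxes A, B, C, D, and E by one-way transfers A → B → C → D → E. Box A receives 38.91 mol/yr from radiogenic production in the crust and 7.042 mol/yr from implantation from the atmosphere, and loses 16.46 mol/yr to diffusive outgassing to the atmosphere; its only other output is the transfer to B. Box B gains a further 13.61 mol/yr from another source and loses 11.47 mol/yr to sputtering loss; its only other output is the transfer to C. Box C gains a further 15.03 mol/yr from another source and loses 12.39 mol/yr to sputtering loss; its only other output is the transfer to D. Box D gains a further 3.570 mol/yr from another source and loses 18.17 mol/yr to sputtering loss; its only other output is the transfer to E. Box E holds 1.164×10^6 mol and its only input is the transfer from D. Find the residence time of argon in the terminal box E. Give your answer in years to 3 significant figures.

59200 yr

Box A: F(A→B) = (38.91 + 7.042) − 16.46 = 29.492 mol/yr.
Box B: F(B→C) = (29.492 + 13.61) − 11.47 = 31.632 mol/yr.
Box C: F(C→D) = (31.632 + 15.03) − 12.39 = 34.272 mol/yr.
Box D: F(D→E) = (34.272 + 3.570) − 18.17 = 19.672 mol/yr.
Box E throughput = its input = 19.672 mol/yr; τ = 1.164×10^6 / 19.672 = 59170 yr.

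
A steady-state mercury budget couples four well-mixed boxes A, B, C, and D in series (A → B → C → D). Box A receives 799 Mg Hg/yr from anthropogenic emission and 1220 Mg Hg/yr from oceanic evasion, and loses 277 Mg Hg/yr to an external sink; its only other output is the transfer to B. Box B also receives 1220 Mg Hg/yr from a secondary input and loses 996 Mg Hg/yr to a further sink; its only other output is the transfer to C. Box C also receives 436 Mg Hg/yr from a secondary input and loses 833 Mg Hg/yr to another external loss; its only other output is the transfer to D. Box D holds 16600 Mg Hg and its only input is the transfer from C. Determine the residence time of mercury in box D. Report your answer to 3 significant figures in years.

10.6 yr

Box A: F(A→B) = (799 + 1220) − 277 = 1742.0 Mg Hg/yr.
Box B: F(B→C) = (1742.0 + 1220) − 996 = 1966.0 Mg Hg/yr.
Box C: F(C→D) = (1966.0 + 436) − 833 = 1569.0 Mg Hg/yr.
Box D throughput = its input = 1569.0 Mg Hg/yr; τ = 16600 / 1569.0 = 10.58 yr.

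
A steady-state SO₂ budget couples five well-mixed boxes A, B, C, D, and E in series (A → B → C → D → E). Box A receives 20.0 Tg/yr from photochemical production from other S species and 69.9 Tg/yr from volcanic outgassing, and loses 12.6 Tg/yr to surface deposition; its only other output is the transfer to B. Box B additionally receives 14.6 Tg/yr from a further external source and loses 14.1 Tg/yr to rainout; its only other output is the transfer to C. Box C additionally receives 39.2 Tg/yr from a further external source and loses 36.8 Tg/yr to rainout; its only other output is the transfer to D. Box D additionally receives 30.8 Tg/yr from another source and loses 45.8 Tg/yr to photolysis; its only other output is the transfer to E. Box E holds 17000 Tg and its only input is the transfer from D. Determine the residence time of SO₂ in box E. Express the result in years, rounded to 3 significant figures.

Box A: F(A→B) = (20.0 + 69.9) − 12.6 = 77.300 Tg/yr.
Box B: F(B→C) = (77.300 + 14.6) − 14.1 = 77.800 Tg/yr.
Box C: F(C→D) = (77.800 + 39.2) − 36.8 = 80.200 Tg/yr.
Box D: F(D→E) = (80.200 + 30.8) − 45.8 = 65.200 Tg/yr.
Box E throughput = its input = 65.200 Tg/yr; τ = 17000 / 65.200 = 260.7 yr.

261 yr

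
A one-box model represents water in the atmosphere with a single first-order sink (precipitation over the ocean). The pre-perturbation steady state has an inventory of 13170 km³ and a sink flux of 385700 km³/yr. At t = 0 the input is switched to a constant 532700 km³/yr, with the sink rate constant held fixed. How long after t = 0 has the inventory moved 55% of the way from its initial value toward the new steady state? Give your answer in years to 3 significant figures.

0.0273 yr

τ = M₀/F₀ = 13170/385700 = 0.03415 yr.
The remaining gap fraction is e^(−t/τ); 55% covered ⇒ e^(−t/τ) = 0.450.
t = −τ ln(0.450) = 0.03415 × 0.7985 = 0.02727 yr.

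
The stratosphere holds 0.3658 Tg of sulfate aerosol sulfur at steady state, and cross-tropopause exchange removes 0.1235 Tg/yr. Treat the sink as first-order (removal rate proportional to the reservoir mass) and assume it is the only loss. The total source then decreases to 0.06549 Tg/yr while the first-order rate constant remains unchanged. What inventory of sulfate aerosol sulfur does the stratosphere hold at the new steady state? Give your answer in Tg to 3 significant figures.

Rate constant k = F/M = 0.1235 / 0.3658 = 0.3376 yr⁻¹.
At the new steady state, source = k·M_new ⇒ M_new = 0.06549 / 0.3376 = 0.1940 Tg.
(Equivalently M_new = M × F_new/F_old = 0.3658 × 0.06549/0.1235.)

0.194 Tg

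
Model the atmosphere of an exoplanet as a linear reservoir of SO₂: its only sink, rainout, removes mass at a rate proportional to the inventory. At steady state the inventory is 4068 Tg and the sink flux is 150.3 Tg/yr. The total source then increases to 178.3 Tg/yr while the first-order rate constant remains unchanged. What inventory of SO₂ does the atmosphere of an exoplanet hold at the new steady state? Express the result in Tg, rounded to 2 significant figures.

Rate constant k = F/M = 150.3 / 4068 = 0.03695 yr⁻¹.
At the new steady state, source = k·M_new ⇒ M_new = 178.3 / 0.03695 = 4826 Tg.
(Equivalently M_new = M × F_new/F_old = 4068 × 178.3/150.3.)

4800 Tg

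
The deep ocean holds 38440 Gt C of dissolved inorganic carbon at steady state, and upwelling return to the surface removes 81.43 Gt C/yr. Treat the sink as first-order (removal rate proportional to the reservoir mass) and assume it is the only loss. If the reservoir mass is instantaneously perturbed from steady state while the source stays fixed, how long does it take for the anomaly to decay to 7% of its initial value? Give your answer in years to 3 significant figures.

For a linear reservoir the anomaly decays as exp(−t/τ) with τ = M/F = 38440/81.43 = 472.1 yr.
exp(−t/τ) = 0.07 ⇒ t = −τ ln(0.07) = 472.1 × 2.659 = 1255 yr.

1260 yr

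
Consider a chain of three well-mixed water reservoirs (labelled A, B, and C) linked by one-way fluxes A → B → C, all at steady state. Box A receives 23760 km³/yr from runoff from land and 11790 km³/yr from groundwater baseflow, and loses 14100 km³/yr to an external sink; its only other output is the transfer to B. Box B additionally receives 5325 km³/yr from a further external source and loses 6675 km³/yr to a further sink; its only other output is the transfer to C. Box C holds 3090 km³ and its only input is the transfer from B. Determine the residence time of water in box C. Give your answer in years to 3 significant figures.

0.154 yr

Box A: F(A→B) = (23760 + 11790) − 14100 = 21450 km³/yr.
Box B: F(B→C) = (21450 + 5325) − 6675 = 20100 km³/yr.
Box C throughput = its input = 20100 km³/yr; τ = 3090 / 20100 = 0.1537 yr.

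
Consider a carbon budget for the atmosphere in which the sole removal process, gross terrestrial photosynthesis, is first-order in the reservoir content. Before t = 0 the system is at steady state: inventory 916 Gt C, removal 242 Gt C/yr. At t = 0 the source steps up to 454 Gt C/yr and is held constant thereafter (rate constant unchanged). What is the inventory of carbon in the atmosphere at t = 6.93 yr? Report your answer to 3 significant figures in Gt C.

The sink rate constant is k = F₀/M₀ = 242/916 = 0.2642 yr⁻¹.
Solving dM/dt = F₁ − kM with M(0) = M₀ gives M(t) = F₁/k + (M₀ − F₁/k)·e^(−kt).
F₁/k = 454/0.2642 = 1718.4 Gt C; kt = 0.2642 × 6.93 = 1.831, e^(−kt) = 0.1603.
M(6.93) = 1718.4 + (916 − 1718.4) × 0.1603 = 1718.4 − 128.6 = 1589.8 Gt C.

1590 Gt C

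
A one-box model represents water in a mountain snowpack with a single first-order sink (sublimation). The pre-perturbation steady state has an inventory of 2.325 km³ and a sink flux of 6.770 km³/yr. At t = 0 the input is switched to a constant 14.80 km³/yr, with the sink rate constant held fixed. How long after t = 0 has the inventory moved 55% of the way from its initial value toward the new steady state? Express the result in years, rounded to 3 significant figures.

τ = M₀/F₀ = 2.325/6.770 = 0.3434 yr.
The remaining gap fraction is e^(−t/τ); 55% covered ⇒ e^(−t/τ) = 0.450.
t = −τ ln(0.450) = 0.3434 × 0.7985 = 0.2742 yr.

0.274 yr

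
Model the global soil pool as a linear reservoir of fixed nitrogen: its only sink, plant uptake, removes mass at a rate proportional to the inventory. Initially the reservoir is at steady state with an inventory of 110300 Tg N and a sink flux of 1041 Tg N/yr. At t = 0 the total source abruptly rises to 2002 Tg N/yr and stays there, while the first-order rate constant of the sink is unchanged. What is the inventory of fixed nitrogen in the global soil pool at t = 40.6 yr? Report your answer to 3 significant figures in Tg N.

143000 Tg N

τ = M₀/F₀ = 110300/1041 = 106.0 yr; rate constant k = 1/τ.
New steady state M_∞ = F₁/k = F₁·τ = 2002 × 106.0 = 212120 Tg N.
M(t) = M_∞ + (M₀ − M_∞)·e^(−t/τ); t/τ = 40.6/106.0 = 0.3832, so e^(−t/τ) = 0.6817.
M(t) = 212120 − 101800 × 0.6817 = 142710 Tg N.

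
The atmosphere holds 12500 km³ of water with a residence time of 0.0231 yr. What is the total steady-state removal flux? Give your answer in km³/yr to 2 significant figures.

F = M / τ = 12500 / 0.0231 = 541100 km³/yr.

540000 km³/yr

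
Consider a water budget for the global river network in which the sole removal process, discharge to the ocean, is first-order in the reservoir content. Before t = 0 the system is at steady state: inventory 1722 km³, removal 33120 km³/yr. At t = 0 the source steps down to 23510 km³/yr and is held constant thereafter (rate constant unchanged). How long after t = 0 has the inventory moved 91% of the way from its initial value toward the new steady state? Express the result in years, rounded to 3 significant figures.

0.125 yr

τ = M₀/F₀ = 1722/33120 = 0.05199 yr.
The remaining gap fraction is e^(−t/τ); 91% covered ⇒ e^(−t/τ) = 0.0900.
t = −τ ln(0.0900) = 0.05199 × 2.408 = 0.1252 yr.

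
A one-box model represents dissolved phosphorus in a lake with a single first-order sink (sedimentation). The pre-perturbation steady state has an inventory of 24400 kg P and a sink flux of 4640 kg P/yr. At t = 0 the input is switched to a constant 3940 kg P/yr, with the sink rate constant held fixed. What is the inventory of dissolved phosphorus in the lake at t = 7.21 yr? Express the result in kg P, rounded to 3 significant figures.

τ = M₀/F₀ = 24400/4640 = 5.259 yr; rate constant k = 1/τ.
New steady state M_∞ = F₁/k = F₁·τ = 3940 × 5.259 = 20719 kg P.
M(t) = M_∞ + (M₀ − M_∞)·e^(−t/τ); t/τ = 7.21/5.259 = 1.371, so e^(−t/τ) = 0.2538.
M(t) = 20719 + 3681 × 0.2538 = 21653 kg P.

21700 kg P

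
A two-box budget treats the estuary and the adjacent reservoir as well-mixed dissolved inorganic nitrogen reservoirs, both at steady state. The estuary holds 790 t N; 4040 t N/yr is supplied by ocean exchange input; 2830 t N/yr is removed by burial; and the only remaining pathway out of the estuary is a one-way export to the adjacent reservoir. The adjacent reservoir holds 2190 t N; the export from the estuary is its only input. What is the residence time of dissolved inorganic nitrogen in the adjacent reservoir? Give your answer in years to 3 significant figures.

1.81 yr

Balance the estuary: ΣF_in = 4040.0 t N/yr.
Export to the adjacent reservoir = ΣF_in − (2830) = 1210.0 t N/yr.
At steady state the output of the adjacent reservoir equals its input, 1210.0 t N/yr.
τ = M / F = 2190 / 1210.0 = 1.810 yr.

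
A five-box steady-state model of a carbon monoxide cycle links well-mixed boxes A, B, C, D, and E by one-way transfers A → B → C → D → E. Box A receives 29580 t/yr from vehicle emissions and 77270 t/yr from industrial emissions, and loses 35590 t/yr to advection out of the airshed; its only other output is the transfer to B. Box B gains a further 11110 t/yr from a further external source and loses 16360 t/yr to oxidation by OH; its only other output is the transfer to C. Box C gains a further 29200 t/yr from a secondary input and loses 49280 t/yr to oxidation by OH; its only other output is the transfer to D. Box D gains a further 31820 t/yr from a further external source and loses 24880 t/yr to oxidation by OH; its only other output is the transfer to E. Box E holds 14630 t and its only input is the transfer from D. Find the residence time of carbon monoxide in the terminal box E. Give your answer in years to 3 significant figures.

Box A: F(A→B) = (29580 + 77270) − 35590 = 71260 t/yr.
Box B: F(B→C) = (71260 + 11110) − 16360 = 66010 t/yr.
Box C: F(C→D) = (66010 + 29200) − 49280 = 45930 t/yr.
Box D: F(D→E) = (45930 + 31820) − 24880 = 52870 t/yr.
Box E throughput = its input = 52870 t/yr; τ = 14630 / 52870 = 0.2767 yr.

0.277 yr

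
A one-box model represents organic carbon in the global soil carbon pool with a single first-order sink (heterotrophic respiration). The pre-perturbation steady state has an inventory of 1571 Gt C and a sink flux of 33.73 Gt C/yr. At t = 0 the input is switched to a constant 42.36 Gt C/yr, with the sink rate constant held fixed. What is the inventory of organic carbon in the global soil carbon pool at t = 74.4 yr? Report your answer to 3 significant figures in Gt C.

1890 Gt C

Residence time τ = M₀/F₀ = 46.58 yr. The eventual steady state is M_∞ = M₀·(F₁/F₀) = 1571 × 42.36/33.73 = 1972.9 Gt C.
The anomaly ΔM(t) = M(t) − M_∞ decays as ΔM₀·e^(−t/τ) with ΔM₀ = 1571 − 1972.9 = −401.9 Gt C.
At t = 74.4 yr, e^(−t/τ) = e^(−1.597) = 0.2024, so ΔM = −81.36 Gt C and M = 1972.9 − 81.36 = 1891.6 Gt C.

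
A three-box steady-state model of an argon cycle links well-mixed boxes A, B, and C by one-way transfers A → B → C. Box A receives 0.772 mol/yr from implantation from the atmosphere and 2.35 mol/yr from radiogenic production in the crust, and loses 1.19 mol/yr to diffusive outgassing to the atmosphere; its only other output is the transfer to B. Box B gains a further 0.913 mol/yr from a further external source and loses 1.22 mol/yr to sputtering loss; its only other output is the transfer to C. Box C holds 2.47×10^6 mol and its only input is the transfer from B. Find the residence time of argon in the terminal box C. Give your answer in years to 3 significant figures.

1.52×10^6 yr

Box A: F(A→B) = (0.772 + 2.35) − 1.19 = 1.9320 mol/yr.
Box B: F(B→C) = (1.9320 + 0.913) − 1.22 = 1.6250 mol/yr.
Box C throughput = its input = 1.6250 mol/yr; τ = 2.47×10^6 / 1.6250 = 1.520×10^6 yr.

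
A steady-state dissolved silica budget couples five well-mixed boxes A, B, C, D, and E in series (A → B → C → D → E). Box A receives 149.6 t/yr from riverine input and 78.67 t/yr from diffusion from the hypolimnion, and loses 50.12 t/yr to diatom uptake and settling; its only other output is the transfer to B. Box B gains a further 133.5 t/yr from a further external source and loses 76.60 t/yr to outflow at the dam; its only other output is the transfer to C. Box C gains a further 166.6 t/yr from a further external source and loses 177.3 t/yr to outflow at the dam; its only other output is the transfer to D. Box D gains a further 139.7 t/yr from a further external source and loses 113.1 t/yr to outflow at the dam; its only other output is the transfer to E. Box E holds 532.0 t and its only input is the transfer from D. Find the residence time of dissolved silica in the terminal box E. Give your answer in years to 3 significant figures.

2.12 yr

Box A: F(A→B) = (149.6 + 78.67) − 50.12 = 178.15 t/yr.
Box B: F(B→C) = (178.15 + 133.5) − 76.60 = 235.05 t/yr.
Box C: F(C→D) = (235.05 + 166.6) − 177.3 = 224.35 t/yr.
Box D: F(D→E) = (224.35 + 139.7) − 113.1 = 250.95 t/yr.
Box E throughput = its input = 250.95 t/yr; τ = 532.0 / 250.95 = 2.120 yr.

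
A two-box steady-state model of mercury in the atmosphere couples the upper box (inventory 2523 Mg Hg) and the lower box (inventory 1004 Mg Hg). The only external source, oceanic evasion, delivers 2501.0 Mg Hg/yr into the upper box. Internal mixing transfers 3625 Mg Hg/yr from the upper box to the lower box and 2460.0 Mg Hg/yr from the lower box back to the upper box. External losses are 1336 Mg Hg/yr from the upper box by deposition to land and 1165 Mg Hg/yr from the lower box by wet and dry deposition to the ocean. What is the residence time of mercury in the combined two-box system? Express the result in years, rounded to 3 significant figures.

Treat the two boxes together as one reservoir: the mixing fluxes between them are internal recycling, so τ = ΣM / Σ(external losses).
M_total = 2523 + 1004 = 3527.0 Mg Hg.
ΣF_external_out = 1336 + 1165 = 2501.0 Mg Hg/yr.
τ = M_total / ΣF_ext = 3527.0 / 2501.0 = 1.410 yr.

1.41 yr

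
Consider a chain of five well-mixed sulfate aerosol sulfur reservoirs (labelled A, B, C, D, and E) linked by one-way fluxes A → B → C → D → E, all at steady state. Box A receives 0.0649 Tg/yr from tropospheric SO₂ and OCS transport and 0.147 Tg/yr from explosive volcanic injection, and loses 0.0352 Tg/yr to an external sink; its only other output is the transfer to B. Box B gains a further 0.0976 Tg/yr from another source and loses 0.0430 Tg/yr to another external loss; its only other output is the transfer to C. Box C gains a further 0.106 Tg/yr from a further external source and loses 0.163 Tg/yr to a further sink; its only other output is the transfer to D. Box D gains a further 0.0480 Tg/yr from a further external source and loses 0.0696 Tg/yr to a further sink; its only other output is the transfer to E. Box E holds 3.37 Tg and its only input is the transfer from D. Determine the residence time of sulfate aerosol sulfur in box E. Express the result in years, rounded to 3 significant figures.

Box A: F(A→B) = (0.0649 + 0.147) − 0.0352 = 0.17670 Tg/yr.
Box B: F(B→C) = (0.17670 + 0.0976) − 0.0430 = 0.23130 Tg/yr.
Box C: F(C→D) = (0.23130 + 0.106) − 0.163 = 0.17430 Tg/yr.
Box D: F(D→E) = (0.17430 + 0.0480) − 0.0696 = 0.15270 Tg/yr.
Box E throughput = its input = 0.15270 Tg/yr; τ = 3.37 / 0.15270 = 22.07 yr.

22.1 yr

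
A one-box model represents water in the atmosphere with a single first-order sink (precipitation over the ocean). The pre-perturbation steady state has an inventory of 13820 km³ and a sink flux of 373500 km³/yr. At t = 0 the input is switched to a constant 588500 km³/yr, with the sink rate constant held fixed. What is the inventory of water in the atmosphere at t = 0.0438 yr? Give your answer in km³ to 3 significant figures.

Residence time τ = M₀/F₀ = 0.03700 yr. The eventual steady state is M_∞ = M₀·(F₁/F₀) = 13820 × 588500/373500 = 21775 km³.
The anomaly ΔM(t) = M(t) − M_∞ decays as ΔM₀·e^(−t/τ) with ΔM₀ = 13820 − 21775 = −7955 km³.
At t = 0.0438 yr, e^(−t/τ) = e^(−1.184) = 0.3061, so ΔM = −2435 km³ and M = 21775 − 2435 = 19340 km³.

19300 km³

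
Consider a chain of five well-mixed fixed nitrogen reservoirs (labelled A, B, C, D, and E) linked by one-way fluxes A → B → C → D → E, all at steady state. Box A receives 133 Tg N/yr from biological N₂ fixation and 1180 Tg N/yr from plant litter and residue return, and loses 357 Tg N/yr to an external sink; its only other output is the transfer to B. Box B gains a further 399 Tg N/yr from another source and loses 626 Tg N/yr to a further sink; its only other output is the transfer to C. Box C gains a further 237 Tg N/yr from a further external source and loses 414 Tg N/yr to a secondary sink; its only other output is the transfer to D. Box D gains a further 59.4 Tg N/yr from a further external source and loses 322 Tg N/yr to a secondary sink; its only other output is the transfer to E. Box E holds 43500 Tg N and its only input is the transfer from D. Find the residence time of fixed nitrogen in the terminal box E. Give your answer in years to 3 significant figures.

Box A: F(A→B) = (133 + 1180) − 357 = 956.00 Tg N/yr.
Box B: F(B→C) = (956.00 + 399) − 626 = 729.00 Tg N/yr.
Box C: F(C→D) = (729.00 + 237) − 414 = 552.00 Tg N/yr.
Box D: F(D→E) = (552.00 + 59.4) − 322 = 289.40 Tg N/yr.
Box E throughput = its input = 289.40 Tg N/yr; τ = 43500 / 289.40 = 150.3 yr.

150 yr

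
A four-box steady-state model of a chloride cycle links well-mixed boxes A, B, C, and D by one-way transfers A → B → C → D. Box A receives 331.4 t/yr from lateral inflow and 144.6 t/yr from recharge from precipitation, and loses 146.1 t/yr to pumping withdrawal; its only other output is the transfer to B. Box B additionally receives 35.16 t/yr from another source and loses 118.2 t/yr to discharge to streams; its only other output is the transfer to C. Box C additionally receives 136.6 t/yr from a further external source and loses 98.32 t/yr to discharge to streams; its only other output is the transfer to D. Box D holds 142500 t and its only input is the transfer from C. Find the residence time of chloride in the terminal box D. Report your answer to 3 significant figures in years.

Box A: F(A→B) = (331.4 + 144.6) − 146.1 = 329.90 t/yr.
Box B: F(B→C) = (329.90 + 35.16) − 118.2 = 246.86 t/yr.
Box C: F(C→D) = (246.86 + 136.6) − 98.32 = 285.14 t/yr.
Box D throughput = its input = 285.14 t/yr; τ = 142500 / 285.14 = 499.8 yr.

500 yr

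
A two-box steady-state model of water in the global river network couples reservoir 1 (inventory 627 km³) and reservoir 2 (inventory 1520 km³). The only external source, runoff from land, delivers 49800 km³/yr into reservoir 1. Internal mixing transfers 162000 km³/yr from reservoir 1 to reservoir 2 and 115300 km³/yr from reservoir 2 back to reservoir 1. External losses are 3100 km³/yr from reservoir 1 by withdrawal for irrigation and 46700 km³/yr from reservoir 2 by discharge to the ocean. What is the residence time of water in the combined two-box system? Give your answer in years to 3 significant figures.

0.0431 yr

Residence time in the combined system uses the total inventory and the total *external* removal — internal exchanges between the two boxes cancel.
M_total = 627 + 1520 = 2147.0 km³.
ΣF_external_out = 3100 + 46700 = 49800 km³/yr.
τ = M_total / ΣF_ext = 2147.0 / 49800 = 0.04311 yr.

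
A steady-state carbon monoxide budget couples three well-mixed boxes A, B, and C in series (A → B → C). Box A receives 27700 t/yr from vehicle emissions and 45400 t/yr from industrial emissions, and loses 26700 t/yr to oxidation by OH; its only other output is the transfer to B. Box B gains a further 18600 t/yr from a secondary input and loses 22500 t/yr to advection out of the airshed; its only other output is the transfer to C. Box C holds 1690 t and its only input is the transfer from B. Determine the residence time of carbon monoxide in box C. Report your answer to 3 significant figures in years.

Box A: F(A→B) = (27700 + 45400) − 26700 = 46400 t/yr.
Box B: F(B→C) = (46400 + 18600) − 22500 = 42500 t/yr.
Box C throughput = its input = 42500 t/yr; τ = 1690 / 42500 = 0.03976 yr.

0.0398 yr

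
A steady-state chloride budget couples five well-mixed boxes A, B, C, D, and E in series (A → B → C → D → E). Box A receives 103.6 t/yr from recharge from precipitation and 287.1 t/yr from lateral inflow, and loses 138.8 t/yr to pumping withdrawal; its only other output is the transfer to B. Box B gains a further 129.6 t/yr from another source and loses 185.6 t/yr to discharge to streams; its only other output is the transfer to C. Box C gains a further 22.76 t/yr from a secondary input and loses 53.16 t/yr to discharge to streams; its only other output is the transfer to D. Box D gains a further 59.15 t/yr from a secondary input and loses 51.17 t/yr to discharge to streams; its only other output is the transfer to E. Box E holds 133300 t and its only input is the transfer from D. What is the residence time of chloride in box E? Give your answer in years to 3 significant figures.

768 yr

Box A: F(A→B) = (103.6 + 287.1) − 138.8 = 251.90 t/yr.
Box B: F(B→C) = (251.90 + 129.6) − 185.6 = 195.90 t/yr.
Box C: F(C→D) = (195.90 + 22.76) − 53.16 = 165.50 t/yr.
Box D: F(D→E) = (165.50 + 59.15) − 51.17 = 173.48 t/yr.
Box E throughput = its input = 173.48 t/yr; τ = 133300 / 173.48 = 768.4 yr.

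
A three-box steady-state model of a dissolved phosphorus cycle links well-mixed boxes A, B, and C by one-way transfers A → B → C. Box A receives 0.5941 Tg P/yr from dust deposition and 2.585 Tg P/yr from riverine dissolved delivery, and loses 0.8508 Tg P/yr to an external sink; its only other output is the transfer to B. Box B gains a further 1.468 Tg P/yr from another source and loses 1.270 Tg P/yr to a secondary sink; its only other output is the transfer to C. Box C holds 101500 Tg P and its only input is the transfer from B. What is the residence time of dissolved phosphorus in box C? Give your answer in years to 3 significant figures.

40200 yr

Box A: F(A→B) = (0.5941 + 2.585) − 0.8508 = 2.3283 Tg P/yr.
Box B: F(B→C) = (2.3283 + 1.468) − 1.270 = 2.5263 Tg P/yr.
Box C throughput = its input = 2.5263 Tg P/yr; τ = 101500 / 2.5263 = 40180 yr.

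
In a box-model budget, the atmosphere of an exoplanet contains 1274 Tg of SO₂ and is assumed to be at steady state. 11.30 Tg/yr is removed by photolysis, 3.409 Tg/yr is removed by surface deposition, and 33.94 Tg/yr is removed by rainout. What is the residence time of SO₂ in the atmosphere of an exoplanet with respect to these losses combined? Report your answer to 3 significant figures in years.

26.2 yr

Total removal = 11.30 + 3.409 + 33.94 = 48.649 Tg/yr.
τ = M / ΣF_out = 1274 / 48.649 = 26.19 yr.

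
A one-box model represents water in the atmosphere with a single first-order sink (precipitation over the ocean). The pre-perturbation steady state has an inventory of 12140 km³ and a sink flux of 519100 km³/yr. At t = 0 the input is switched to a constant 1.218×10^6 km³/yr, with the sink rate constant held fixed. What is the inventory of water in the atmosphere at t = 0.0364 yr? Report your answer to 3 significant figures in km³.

25000 km³

τ = M₀/F₀ = 12140/519100 = 0.02339 yr; rate constant k = 1/τ.
New steady state M_∞ = F₁/k = F₁·τ = 1.218×10^6 × 0.02339 = 28485 km³.
M(t) = M_∞ + (M₀ − M_∞)·e^(−t/τ); t/τ = 0.0364/0.02339 = 1.556, so e^(−t/τ) = 0.2109.
M(t) = 28485 − 16340 × 0.2109 = 25038 km³.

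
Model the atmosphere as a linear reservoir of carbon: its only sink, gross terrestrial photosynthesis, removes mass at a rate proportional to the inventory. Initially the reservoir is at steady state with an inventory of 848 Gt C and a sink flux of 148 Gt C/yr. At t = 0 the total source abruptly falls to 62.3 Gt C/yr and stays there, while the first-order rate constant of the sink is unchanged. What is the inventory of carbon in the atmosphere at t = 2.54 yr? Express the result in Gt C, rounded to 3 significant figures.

τ = M₀/F₀ = 848/148 = 5.730 yr; rate constant k = 1/τ.
New steady state M_∞ = F₁/k = F₁·τ = 62.3 × 5.730 = 356.96 Gt C.
M(t) = M_∞ + (M₀ − M_∞)·e^(−t/τ); t/τ = 2.54/5.730 = 0.4433, so e^(−t/τ) = 0.6419.
M(t) = 356.96 + 491.0 × 0.6419 = 672.17 Gt C.

672 Gt C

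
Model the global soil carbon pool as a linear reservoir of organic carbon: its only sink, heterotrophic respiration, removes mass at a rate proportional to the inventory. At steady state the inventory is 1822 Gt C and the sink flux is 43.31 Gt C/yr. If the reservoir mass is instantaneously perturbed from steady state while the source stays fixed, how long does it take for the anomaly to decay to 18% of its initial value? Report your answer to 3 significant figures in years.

72.1 yr

For a linear reservoir the anomaly decays as exp(−t/τ) with τ = M/F = 1822/43.31 = 42.07 yr.
exp(−t/τ) = 0.18 ⇒ t = −τ ln(0.18) = 42.07 × 1.715 = 72.14 yr.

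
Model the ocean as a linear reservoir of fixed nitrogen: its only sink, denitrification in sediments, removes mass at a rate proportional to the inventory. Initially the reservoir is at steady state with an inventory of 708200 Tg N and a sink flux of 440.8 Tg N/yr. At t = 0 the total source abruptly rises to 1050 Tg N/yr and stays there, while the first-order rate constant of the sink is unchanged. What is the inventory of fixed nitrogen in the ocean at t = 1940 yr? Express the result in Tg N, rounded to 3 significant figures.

τ = M₀/F₀ = 708200/440.8 = 1607 yr; rate constant k = 1/τ.
New steady state M_∞ = F₁/k = F₁·τ = 1050 × 1607 = 1.6870×10^6 Tg N.
M(t) = M_∞ + (M₀ − M_∞)·e^(−t/τ); t/τ = 1940/1607 = 1.208, so e^(−t/τ) = 0.2989.
M(t) = 1.6870×10^6 − 978800 × 0.2989 = 1.3944×10^6 Tg N.

1.39×10^6 Tg N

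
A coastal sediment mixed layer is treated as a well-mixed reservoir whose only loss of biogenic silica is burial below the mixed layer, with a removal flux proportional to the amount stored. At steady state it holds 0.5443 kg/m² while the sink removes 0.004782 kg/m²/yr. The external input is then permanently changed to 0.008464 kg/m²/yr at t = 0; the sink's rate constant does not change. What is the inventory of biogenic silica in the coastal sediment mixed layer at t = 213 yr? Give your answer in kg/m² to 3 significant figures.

Residence time τ = M₀/F₀ = 113.8 yr. The eventual steady state is M_∞ = M₀·(F₁/F₀) = 0.5443 × 0.008464/0.004782 = 0.96340 kg/m².
The anomaly ΔM(t) = M(t) − M_∞ decays as ΔM₀·e^(−t/τ) with ΔM₀ = 0.5443 − 0.96340 = −0.4191 kg/m².
At t = 213 yr, e^(−t/τ) = e^(−1.871) = 0.1539, so ΔM = −0.06451 kg/m² and M = 0.96340 − 0.06451 = 0.89889 kg/m².

0.899 kg/m²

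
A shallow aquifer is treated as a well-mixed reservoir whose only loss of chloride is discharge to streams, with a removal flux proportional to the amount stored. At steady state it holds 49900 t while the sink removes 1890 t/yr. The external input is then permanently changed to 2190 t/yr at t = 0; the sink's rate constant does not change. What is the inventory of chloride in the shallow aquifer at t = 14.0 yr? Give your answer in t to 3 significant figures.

53200 t

The sink rate constant is k = F₀/M₀ = 1890/49900 = 0.03788 yr⁻¹.
Solving dM/dt = F₁ − kM with M(0) = M₀ gives M(t) = F₁/k + (M₀ − F₁/k)·e^(−kt).
F₁/k = 2190/0.03788 = 57821 t; kt = 0.03788 × 14.0 = 0.5303, e^(−kt) = 0.5885.
M(14.0) = 57821 + (49900 − 57821) × 0.5885 = 57821 − 4661 = 53160 t.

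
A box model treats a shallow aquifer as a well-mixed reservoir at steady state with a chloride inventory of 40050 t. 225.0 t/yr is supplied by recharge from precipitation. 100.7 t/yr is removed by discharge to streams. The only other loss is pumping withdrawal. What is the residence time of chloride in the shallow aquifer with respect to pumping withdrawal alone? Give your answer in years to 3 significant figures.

At steady state ΣF_in = ΣF_out.
ΣF_in = 225.00 t/yr.
Pumping withdrawal flux = ΣF_in − (100.7) = 225.00 − 100.7 = 124.3 t/yr.
τ = M / F = 40050 / 124.3 = 322.2 yr.

322 yr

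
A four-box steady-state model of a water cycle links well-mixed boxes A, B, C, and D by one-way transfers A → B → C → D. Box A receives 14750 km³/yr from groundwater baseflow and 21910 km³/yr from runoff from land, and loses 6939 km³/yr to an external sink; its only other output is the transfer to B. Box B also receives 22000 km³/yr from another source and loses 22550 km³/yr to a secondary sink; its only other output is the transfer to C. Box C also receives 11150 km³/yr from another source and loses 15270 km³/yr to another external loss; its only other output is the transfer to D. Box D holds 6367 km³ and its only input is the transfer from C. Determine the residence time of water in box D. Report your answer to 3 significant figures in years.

0.254 yr

Box A: F(A→B) = (14750 + 21910) − 6939 = 29721 km³/yr.
Box B: F(B→C) = (29721 + 22000) − 22550 = 29171 km³/yr.
Box C: F(C→D) = (29171 + 11150) − 15270 = 25051 km³/yr.
Box D throughput = its input = 25051 km³/yr; τ = 6367 / 25051 = 0.2542 yr.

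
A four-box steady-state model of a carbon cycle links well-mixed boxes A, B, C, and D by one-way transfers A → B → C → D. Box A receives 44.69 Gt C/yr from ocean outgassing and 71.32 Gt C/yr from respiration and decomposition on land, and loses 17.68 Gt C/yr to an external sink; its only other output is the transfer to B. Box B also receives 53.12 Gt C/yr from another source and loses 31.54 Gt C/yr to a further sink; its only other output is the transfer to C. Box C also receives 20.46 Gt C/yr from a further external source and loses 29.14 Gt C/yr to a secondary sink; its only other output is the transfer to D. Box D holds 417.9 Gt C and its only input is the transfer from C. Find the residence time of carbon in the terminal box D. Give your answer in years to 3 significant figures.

Box A: F(A→B) = (44.69 + 71.32) − 17.68 = 98.330 Gt C/yr.
Box B: F(B→C) = (98.330 + 53.12) − 31.54 = 119.91 Gt C/yr.
Box C: F(C→D) = (119.91 + 20.46) − 29.14 = 111.23 Gt C/yr.
Box D throughput = its input = 111.23 Gt C/yr; τ = 417.9 / 111.23 = 3.757 yr.

3.76 yr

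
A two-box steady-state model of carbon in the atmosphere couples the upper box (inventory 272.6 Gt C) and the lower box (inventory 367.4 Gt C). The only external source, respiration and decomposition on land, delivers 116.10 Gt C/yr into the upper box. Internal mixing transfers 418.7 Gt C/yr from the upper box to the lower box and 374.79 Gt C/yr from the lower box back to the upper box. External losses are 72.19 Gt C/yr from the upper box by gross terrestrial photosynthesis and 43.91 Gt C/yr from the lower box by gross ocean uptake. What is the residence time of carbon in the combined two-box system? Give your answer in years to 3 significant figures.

5.51 yr

For the system as a whole, the A↔B exchange is internal and contributes nothing to the throughput; only the external sinks remove mass.
M_total = 272.6 + 367.4 = 640.00 Gt C.
ΣF_external_out = 72.19 + 43.91 = 116.10 Gt C/yr.
τ = M_total / ΣF_ext = 640.00 / 116.10 = 5.512 yr.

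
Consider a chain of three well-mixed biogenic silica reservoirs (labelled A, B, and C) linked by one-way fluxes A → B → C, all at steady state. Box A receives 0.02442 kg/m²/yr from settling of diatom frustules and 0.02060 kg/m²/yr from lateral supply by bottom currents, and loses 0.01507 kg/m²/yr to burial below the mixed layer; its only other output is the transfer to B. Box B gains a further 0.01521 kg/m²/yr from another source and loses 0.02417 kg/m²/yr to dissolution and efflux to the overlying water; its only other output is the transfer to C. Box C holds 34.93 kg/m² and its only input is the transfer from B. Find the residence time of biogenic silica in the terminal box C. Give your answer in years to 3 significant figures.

1660 yr

Box A: F(A→B) = (0.02442 + 0.02060) − 0.01507 = 0.029950 kg/m²/yr.
Box B: F(B→C) = (0.029950 + 0.01521) − 0.02417 = 0.020990 kg/m²/yr.
Box C throughput = its input = 0.020990 kg/m²/yr; τ = 34.93 / 0.020990 = 1664 yr.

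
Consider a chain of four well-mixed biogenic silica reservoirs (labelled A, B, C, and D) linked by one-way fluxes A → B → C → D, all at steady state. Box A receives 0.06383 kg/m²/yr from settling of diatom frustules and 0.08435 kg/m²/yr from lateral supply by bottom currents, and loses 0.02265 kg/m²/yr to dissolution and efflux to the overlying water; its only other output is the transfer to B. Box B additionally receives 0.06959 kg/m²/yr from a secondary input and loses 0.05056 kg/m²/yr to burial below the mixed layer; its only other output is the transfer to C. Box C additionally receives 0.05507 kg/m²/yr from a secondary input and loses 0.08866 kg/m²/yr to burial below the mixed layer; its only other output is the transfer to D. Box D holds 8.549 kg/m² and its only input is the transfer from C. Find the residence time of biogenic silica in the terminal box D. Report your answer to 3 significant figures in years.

Box A: F(A→B) = (0.06383 + 0.08435) − 0.02265 = 0.12553 kg/m²/yr.
Box B: F(B→C) = (0.12553 + 0.06959) − 0.05056 = 0.14456 kg/m²/yr.
Box C: F(C→D) = (0.14456 + 0.05507) − 0.08866 = 0.11097 kg/m²/yr.
Box D throughput = its input = 0.11097 kg/m²/yr; τ = 8.549 / 0.11097 = 77.04 yr.

77.0 yr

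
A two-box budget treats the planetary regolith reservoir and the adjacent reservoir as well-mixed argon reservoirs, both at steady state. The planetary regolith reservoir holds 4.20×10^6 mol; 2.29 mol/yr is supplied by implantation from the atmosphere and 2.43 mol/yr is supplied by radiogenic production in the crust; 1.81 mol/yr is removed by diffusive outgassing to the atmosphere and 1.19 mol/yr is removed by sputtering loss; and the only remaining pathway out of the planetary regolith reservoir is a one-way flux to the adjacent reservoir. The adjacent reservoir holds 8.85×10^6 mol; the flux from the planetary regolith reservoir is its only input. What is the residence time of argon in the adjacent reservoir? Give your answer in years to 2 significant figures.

Balance the planetary regolith reservoir: ΣF_in = 2.29 + 2.43 = 4.7200 mol/yr.
Flux to the adjacent reservoir = ΣF_in − (1.81 + 1.19) = 1.7200 mol/yr.
At steady state the output of the adjacent reservoir equals its input, 1.7200 mol/yr.
τ = M / F = 8.85×10^6 / 1.7200 = 5.145×10^6 yr.

5.1×10^6 yr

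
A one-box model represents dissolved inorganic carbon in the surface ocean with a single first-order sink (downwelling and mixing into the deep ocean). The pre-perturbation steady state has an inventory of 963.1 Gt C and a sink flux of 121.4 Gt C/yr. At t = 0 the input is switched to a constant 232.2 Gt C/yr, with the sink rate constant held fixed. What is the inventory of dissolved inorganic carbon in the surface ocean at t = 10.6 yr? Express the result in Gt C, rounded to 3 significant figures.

The sink rate constant is k = F₀/M₀ = 121.4/963.1 = 0.1261 yr⁻¹.
Solving dM/dt = F₁ − kM with M(0) = M₀ gives M(t) = F₁/k + (M₀ − F₁/k)·e^(−kt).
F₁/k = 232.2/0.1261 = 1842.1 Gt C; kt = 0.1261 × 10.6 = 1.336, e^(−kt) = 0.2629.
M(10.6) = 1842.1 + (963.1 − 1842.1) × 0.2629 = 1842.1 − 231.1 = 1611.1 Gt C.

1610 Gt C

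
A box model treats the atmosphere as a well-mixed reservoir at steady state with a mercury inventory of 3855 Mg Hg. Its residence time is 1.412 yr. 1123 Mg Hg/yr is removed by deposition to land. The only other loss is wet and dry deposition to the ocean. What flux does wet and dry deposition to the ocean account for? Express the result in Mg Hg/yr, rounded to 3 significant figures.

1610 Mg Hg/yr

Total removal F = M/τ = 3855 / 1.412 = 2730 Mg Hg/yr.
Wet and dry deposition to the ocean = F − (1123) = 2730 − 1123 = 1607 Mg Hg/yr.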